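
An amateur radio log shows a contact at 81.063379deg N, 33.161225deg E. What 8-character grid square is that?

Shift to the Maidenhead origin (180°W, 90°S): lon 213.16123, lat 171.06338.
Field: lon ⌊213.16123/20⌋ = 10 → K; lat ⌊171.06338/10⌋ = 17 → R.
Square: lon ⌊13.16123/2⌋ = 6; lat ⌊1.06338/1⌋ = 1.
Subsquare: lon ⌊1.16123/0.0833333⌋ = 13 → n; lat ⌊0.06338/0.0416667⌋ = 1 → b.
Extended square: lon ⌊0.07789/0.00833333⌋ = 9; lat ⌊0.02171/0.00416667⌋ = 5.

KR61nb95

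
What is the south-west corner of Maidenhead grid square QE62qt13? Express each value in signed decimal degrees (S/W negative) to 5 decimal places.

Field Q=16, E=4: +16·20° lon, +4·10° lat → SW at lon 140°, lat -50°.
Square 6, 2: +6·2° lon, +2·1° lat → SW at lon 152°, lat -48°.
Subsquare q=16, t=19: +16·0.0833333° lon, +19·0.0416667° lat → SW at lon 153.333°, lat -47.2083°.
Extended square 1, 3: +1·0.00833333° lon, +3·0.00416667° lat → SW at lon 153.342°, lat -47.1958°.
latitude -47.19583, longitude 153.34167.

-47.19583, 153.34167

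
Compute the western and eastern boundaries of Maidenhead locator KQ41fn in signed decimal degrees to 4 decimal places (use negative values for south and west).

Field K=10, Q=16: +10·20° lon, +16·10° lat → SW at lon 20°, lat 70°.
Square 4, 1: +4·2° lon, +1·1° lat → SW at lon 28°, lat 71°.
Subsquare f=5, n=13: +5·0.0833333° lon, +13·0.0416667° lat → SW at lon 28.4167°, lat 71.5417°.
Cell spans 0.0833333° lon × 0.0416667° lat.
west 28.4167, east 28.5000.

28.4167, 28.5000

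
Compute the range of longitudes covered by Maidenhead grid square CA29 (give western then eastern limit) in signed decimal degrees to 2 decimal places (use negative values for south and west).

-136.00, -134.00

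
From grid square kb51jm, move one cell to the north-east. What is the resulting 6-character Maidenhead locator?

Longitude subsquare j = 9; +1 → 10 = k.
Latitude subsquare m = 12; +1 → 13 = n.

KB51kn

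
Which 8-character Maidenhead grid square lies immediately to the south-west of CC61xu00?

CC61wt99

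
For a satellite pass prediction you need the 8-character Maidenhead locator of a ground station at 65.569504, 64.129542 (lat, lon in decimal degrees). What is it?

Shift to the Maidenhead origin (180°W, 90°S): lon 244.12954, lat 155.56950.
Field: 244.12954/20 → 12 → M, 155.56950/10 → 15 → P; chars MP.
Square: 4.12954/2 → 2, 5.56950/1 → 5; chars 25.
Subsquare: 0.12954/0.0833333 → 1 → b, 0.56950/0.0416667 → 13 → n; chars bn.
Extended square: 0.04621/0.00833333 → 5, 0.02784/0.00416667 → 6; chars 56.

MP25bn56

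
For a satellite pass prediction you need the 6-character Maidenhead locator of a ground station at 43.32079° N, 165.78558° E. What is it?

RN23vh

Shift to the Maidenhead origin (180°W, 90°S): lon 345.7856, lat 133.3208.
Field (20°×10°, letters A–R): lon ⌊345.7856/20⌋ = 17 → R; lat ⌊133.3208/10⌋ = 13 → N.
Square (2°×1°, digits 0–9): lon ⌊5.7856/2⌋ = 2; lat ⌊3.3208/1⌋ = 3.
Subsquare (5′×2.5′, letters a–x): lon ⌊1.7856/0.0833333⌋ = 21 → v; lat ⌊0.3208/0.0416667⌋ = 7 → h.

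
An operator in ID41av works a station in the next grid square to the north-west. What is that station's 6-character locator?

ID31xw

Longitude subsquare a = 0; −1 → -1, wraps to 23 = x, carry into square.
Longitude square 4; −1 → 3.
Latitude subsquare v = 21; +1 → 22 = w.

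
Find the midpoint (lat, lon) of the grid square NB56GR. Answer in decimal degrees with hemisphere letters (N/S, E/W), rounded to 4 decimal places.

Field N=13, B=1: +13·20° lon, +1·10° lat → SW at lon 80°, lat -80°.
Square 5, 6: +5·2° lon, +6·1° lat → SW at lon 90°, lat -74°.
Subsquare g=6, r=17: +6·0.0833333° lon, +17·0.0416667° lat → SW at lon 90.5°, lat -73.2917°.
Cell spans 0.0833333° lon × 0.0416667° lat. Centre is SW corner plus half of each.
latitude 73.2708° S, longitude 90.5417° E.

73.2708° S, 90.5417° E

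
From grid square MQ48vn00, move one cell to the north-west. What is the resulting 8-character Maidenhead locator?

MQ48un91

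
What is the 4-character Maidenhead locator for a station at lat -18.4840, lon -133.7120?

CH31

Add 180° to longitude and 90° to latitude: 46.29, 71.52.
Field (20°×10°, letters A–R): 46.29/20 → 2 → C, 71.52/10 → 7 → H; chars CH.
Square (2°×1°, digits 0–9): 6.29/2 → 3, 1.52/1 → 1; chars 31.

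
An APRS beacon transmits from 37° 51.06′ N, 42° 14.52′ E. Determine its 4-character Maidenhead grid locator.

LM17

Shift to the Maidenhead origin (180°W, 90°S): lon 222.24, lat 127.85.
Field: 222.24/20 → 11 → L, 127.85/10 → 12 → M; chars LM.
Square: 2.24/2 → 1, 7.85/1 → 7; chars 17.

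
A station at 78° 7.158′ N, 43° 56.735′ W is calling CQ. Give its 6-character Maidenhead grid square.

Offset from 180°W / 90°S: lon 136.0544°, lat 168.1193°.
Field: 136.0544/20 → 6 → G, 168.1193/10 → 16 → Q; chars GQ.
Square: 16.0544/2 → 8, 8.1193/1 → 8; chars 88.
Subsquare: 0.0544/0.0833333 → 0 → a, 0.1193/0.0416667 → 2 → c; chars ac.

GQ88ac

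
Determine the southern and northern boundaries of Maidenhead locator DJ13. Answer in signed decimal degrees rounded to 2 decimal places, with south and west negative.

3.00, 4.00

Field D=3, J=9: +3·20° lon, +9·10° lat → SW at lon -120°, lat 0°.
Square 1, 3: +1·2° lon, +3·1° lat → SW at lon -118°, lat 3°.
Cell spans 2° lon × 1° lat.
south 3.00, north 4.00.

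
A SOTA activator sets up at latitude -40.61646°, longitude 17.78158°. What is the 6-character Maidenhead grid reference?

JE89vj

Offset from 180°W / 90°S: lon 197.7816°, lat 49.3835°.
Field: lon ⌊197.7816/20⌋ = 9 → J; lat ⌊49.3835/10⌋ = 4 → E.
Square: lon ⌊17.7816/2⌋ = 8; lat ⌊9.3835/1⌋ = 9.
Subsquare: lon ⌊1.7816/0.0833333⌋ = 21 → v; lat ⌊0.3835/0.0416667⌋ = 9 → j.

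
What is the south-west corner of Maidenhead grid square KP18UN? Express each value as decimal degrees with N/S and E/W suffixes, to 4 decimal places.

68.5417° N, 23.6667° E

Field K=10, P=15: +10·20° lon, +15·10° lat → SW at lon 20°, lat 60°.
Square 1, 8: +1·2° lon, +8·1° lat → SW at lon 22°, lat 68°.
Subsquare u=20, n=13: +20·0.0833333° lon, +13·0.0416667° lat → SW at lon 23.6667°, lat 68.5417°.
latitude 68.5417° N, longitude 23.6667° E.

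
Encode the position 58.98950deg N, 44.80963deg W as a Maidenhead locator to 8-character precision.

GO78ox27

Offset from 180°W / 90°S: lon 135.19037°, lat 148.98950°.
Field: 135.19037/20 → 6 → G, 148.98950/10 → 14 → O; chars GO.
Square: 15.19037/2 → 7, 8.98950/1 → 8; chars 78.
Subsquare: 1.19037/0.0833333 → 14 → o, 0.98950/0.0416667 → 23 → x; chars ox.
Extended square: 0.02370/0.00833333 → 2, 0.03117/0.00416667 → 7; chars 27.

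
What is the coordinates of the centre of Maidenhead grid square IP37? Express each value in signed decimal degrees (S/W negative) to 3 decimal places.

67.500, -13.000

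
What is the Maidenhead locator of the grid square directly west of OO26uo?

OO26to

Longitude subsquare u = 20; −1 → 19 = t.
The latitude characters are unchanged.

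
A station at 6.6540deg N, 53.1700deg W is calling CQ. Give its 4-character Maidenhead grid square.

GJ36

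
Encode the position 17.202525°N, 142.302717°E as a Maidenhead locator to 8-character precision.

QK17de68

Add 180° to longitude and 90° to latitude: 322.30272, 107.20253.
Field: 322.30272/20 → 16 → Q, 107.20253/10 → 10 → K; chars QK.
Square: 2.30272/2 → 1, 7.20253/1 → 7; chars 17.
Subsquare: 0.30272/0.0833333 → 3 → d, 0.20253/0.0416667 → 4 → e; chars de.
Extended square: 0.05272/0.00833333 → 6, 0.03586/0.00416667 → 8; chars 68.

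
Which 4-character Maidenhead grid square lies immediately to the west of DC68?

DC58

Longitude square 6; −1 → 5.
The latitude characters are unchanged.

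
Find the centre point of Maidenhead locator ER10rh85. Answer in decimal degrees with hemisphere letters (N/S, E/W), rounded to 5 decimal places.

80.31458° N, 96.51250° W

Field E=4, R=17: +4·20° lon, +17·10° lat → SW at lon -100°, lat 80°.
Square 1, 0: +1·2° lon, +0·1° lat → SW at lon -98°, lat 80°.
Subsquare r=17, h=7: +17·0.0833333° lon, +7·0.0416667° lat → SW at lon -96.5833°, lat 80.2917°.
Extended square 8, 5: +8·0.00833333° lon, +5·0.00416667° lat → SW at lon -96.5167°, lat 80.3125°.
Cell spans 0.00833333° lon × 0.00416667° lat. Centre is SW corner plus half of each.
latitude 80.31458° N, longitude 96.51250° W.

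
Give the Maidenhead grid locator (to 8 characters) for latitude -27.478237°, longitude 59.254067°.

LG92pm05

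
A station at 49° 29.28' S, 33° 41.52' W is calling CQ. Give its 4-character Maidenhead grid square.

HE30

Shift to the Maidenhead origin (180°W, 90°S): lon 146.31, lat 40.51.
Field (20°×10°, letters A–R): lon ⌊146.31/20⌋ = 7 → H; lat ⌊40.51/10⌋ = 4 → E.
Square (2°×1°, digits 0–9): lon ⌊6.31/2⌋ = 3; lat ⌊0.51/1⌋ = 0.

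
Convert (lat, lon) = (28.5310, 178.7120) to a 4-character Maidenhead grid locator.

Add 180° to longitude and 90° to latitude: 358.71, 118.53.
Field: 358.71/20 → 17 → R, 118.53/10 → 11 → L; chars RL.
Square: 18.71/2 → 9, 8.53/1 → 8; chars 98.

RL98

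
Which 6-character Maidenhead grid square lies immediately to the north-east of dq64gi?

Longitude subsquare g = 6; +1 → 7 = h.
Latitude subsquare i = 8; +1 → 9 = j.

DQ64hj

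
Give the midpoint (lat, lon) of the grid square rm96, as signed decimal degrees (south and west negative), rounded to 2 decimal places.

36.50, 179.00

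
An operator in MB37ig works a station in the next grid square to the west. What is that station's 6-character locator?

MB37hg

Longitude subsquare i = 8; −1 → 7 = h.
The latitude characters are unchanged.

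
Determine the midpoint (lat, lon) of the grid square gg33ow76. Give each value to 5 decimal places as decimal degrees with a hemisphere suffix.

26.05625° S, 52.77083° W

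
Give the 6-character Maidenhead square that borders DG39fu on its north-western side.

DG39ev

Longitude subsquare f = 5; −1 → 4 = e.
Latitude subsquare u = 20; +1 → 21 = v.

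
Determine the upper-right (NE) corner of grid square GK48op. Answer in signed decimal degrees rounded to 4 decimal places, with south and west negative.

18.6667, -50.7500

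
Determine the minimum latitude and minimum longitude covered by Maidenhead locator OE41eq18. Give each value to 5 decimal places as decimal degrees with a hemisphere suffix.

48.30000° S, 108.34167° E

Field O=14, E=4: +14·20° lon, +4·10° lat → SW at lon 100°, lat -50°.
Square 4, 1: +4·2° lon, +1·1° lat → SW at lon 108°, lat -49°.
Subsquare e=4, q=16: +4·0.0833333° lon, +16·0.0416667° lat → SW at lon 108.333°, lat -48.3333°.
Extended square 1, 8: +1·0.00833333° lon, +8·0.00416667° lat → SW at lon 108.342°, lat -48.3°.
latitude 48.30000° S, longitude 108.34167° E.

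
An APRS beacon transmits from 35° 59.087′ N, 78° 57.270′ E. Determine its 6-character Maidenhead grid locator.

MM95lx

Offset from 180°W / 90°S: lon 258.9545°, lat 125.9848°.
Field: lon ⌊258.9545/20⌋ = 12 → M; lat ⌊125.9848/10⌋ = 12 → M.
Square: lon ⌊18.9545/2⌋ = 9; lat ⌊5.9848/1⌋ = 5.
Subsquare: lon ⌊0.9545/0.0833333⌋ = 11 → l; lat ⌊0.9848/0.0416667⌋ = 23 → x.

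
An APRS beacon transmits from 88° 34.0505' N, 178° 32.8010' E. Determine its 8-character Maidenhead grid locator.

Offset from 180°W / 90°S: lon 358.54668°, lat 178.56751°.
Field (20°×10°, letters A–R): 358.54668/20 → 17 → R, 178.56751/10 → 17 → R; chars RR.
Square (2°×1°, digits 0–9): 18.54668/2 → 9, 8.56751/1 → 8; chars 98.
Subsquare (5′×2.5′, letters a–x): 0.54668/0.0833333 → 6 → g, 0.56751/0.0416667 → 13 → n; chars gn.
Extended square (30″×15″, digits 0–9): 0.04668/0.00833333 → 5, 0.02584/0.00416667 → 6; chars 56.

RR98gn56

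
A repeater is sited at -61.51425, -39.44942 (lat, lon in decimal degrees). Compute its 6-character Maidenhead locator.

HC08gl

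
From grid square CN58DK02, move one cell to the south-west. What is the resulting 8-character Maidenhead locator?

CN58ck91

Longitude extended square 0; −1 → -1, wraps to 9, carry into subsquare.
Longitude subsquare d = 3; −1 → 2 = c.
Latitude extended square 2; −1 → 1.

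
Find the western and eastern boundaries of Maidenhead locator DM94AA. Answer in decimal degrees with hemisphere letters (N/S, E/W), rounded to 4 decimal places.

Field D=3, M=12: +3·20° lon, +12·10° lat → SW at lon -120°, lat 30°.
Square 9, 4: +9·2° lon, +4·1° lat → SW at lon -102°, lat 34°.
Subsquare a=0, a=0: +0·0.0833333° lon, +0·0.0416667° lat → SW at lon -102°, lat 34°.
Cell spans 0.0833333° lon × 0.0416667° lat.
west 102.0000° W, east 101.9167° W.

102.0000° W, 101.9167° W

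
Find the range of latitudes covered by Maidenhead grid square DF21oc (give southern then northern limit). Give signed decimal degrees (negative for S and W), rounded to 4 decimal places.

-38.9167, -38.8750

Field D=3, F=5: +3·20° lon, +5·10° lat → SW at lon -120°, lat -40°.
Square 2, 1: +2·2° lon, +1·1° lat → SW at lon -116°, lat -39°.
Subsquare o=14, c=2: +14·0.0833333° lon, +2·0.0416667° lat → SW at lon -114.833°, lat -38.9167°.
Cell spans 0.0833333° lon × 0.0416667° lat.
south -38.9167, north -38.8750.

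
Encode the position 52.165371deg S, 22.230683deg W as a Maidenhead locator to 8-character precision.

Shift to the Maidenhead origin (180°W, 90°S): lon 157.76932, lat 37.83463.
Field (20°×10°, letters A–R): 157.76932/20 → 7 → H, 37.83463/10 → 3 → D; chars HD.
Square (2°×1°, digits 0–9): 17.76932/2 → 8, 7.83463/1 → 7; chars 87.
Subsquare (5′×2.5′, letters a–x): 1.76932/0.0833333 → 21 → v, 0.83463/0.0416667 → 20 → u; chars vu.
Extended square (30″×15″, digits 0–9): 0.01932/0.00833333 → 2, 0.00130/0.00416667 → 0; chars 20.

HD87vu20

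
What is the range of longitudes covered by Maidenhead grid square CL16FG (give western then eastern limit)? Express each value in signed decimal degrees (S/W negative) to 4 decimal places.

Field C=2, L=11: +2·20° lon, +11·10° lat → SW at lon -140°, lat 20°.
Square 1, 6: +1·2° lon, +6·1° lat → SW at lon -138°, lat 26°.
Subsquare f=5, g=6: +5·0.0833333° lon, +6·0.0416667° lat → SW at lon -137.583°, lat 26.25°.
Cell spans 0.0833333° lon × 0.0416667° lat.
west -137.5833, east -137.5000.

-137.5833, -137.5000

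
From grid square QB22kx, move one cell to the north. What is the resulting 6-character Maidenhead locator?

Latitude subsquare x = 23; +1 → 24, wraps to 0 = a, carry into square.
Latitude square 2; +1 → 3.
The longitude characters are unchanged.

QB23ka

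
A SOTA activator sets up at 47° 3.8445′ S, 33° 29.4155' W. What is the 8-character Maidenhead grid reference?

HE32gw14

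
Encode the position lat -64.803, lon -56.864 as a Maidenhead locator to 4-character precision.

Offset from 180°W / 90°S: lon 123.14°, lat 25.20°.
Field: lon ⌊123.14/20⌋ = 6 → G; lat ⌊25.20/10⌋ = 2 → C.
Square: lon ⌊3.14/2⌋ = 1; lat ⌊5.20/1⌋ = 5.

GC15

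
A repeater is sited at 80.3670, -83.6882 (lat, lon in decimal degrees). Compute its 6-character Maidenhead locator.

ER80di

Add 180° to longitude and 90° to latitude: 96.3118, 170.3670.
Field: 96.3118/20 → 4 → E, 170.3670/10 → 17 → R; chars ER.
Square: 16.3118/2 → 8, 0.3670/1 → 0; chars 80.
Subsquare: 0.3118/0.0833333 → 3 → d, 0.3670/0.0416667 → 8 → i; chars di.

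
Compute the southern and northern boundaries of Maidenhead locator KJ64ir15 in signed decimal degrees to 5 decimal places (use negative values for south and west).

Field K=10, J=9: +10·20° lon, +9·10° lat → SW at lon 20°, lat 0°.
Square 6, 4: +6·2° lon, +4·1° lat → SW at lon 32°, lat 4°.
Subsquare i=8, r=17: +8·0.0833333° lon, +17·0.0416667° lat → SW at lon 32.6667°, lat 4.70833°.
Extended square 1, 5: +1·0.00833333° lon, +5·0.00416667° lat → SW at lon 32.675°, lat 4.72917°.
Cell spans 0.00833333° lon × 0.00416667° lat.
south 4.72917, north 4.73333.

4.72917, 4.73333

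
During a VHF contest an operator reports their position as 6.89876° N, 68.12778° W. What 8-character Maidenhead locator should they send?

FJ56wv45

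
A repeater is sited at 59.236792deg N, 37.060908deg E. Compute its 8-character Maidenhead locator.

KO89mf76

Offset from 180°W / 90°S: lon 217.06091°, lat 149.23679°.
Field: 217.06091/20 → 10 → K, 149.23679/10 → 14 → O; chars KO.
Square: 17.06091/2 → 8, 9.23679/1 → 9; chars 89.
Subsquare: 1.06091/0.0833333 → 12 → m, 0.23679/0.0416667 → 5 → f; chars mf.
Extended square: 0.06091/0.00833333 → 7, 0.02846/0.00416667 → 6; chars 76.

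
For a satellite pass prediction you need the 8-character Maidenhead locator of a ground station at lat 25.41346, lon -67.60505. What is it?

FL65ej79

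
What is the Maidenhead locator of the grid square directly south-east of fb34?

FB43

Longitude square 3; +1 → 4.
Latitude square 4; −1 → 3.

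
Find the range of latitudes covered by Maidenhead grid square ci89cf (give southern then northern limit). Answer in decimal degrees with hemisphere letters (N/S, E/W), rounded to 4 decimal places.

0.7917° S, 0.7500° S

Field C=2, I=8: +2·20° lon, +8·10° lat → SW at lon -140°, lat -10°.
Square 8, 9: +8·2° lon, +9·1° lat → SW at lon -124°, lat -1°.
Subsquare c=2, f=5: +2·0.0833333° lon, +5·0.0416667° lat → SW at lon -123.833°, lat -0.791667°.
Cell spans 0.0833333° lon × 0.0416667° lat.
south 0.7917° S, north 0.7500° S.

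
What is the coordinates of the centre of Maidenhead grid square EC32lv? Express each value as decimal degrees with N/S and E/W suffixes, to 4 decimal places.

67.1042° S, 93.0417° W

Field E=4, C=2: +4·20° lon, +2·10° lat → SW at lon -100°, lat -70°.
Square 3, 2: +3·2° lon, +2·1° lat → SW at lon -94°, lat -68°.
Subsquare l=11, v=21: +11·0.0833333° lon, +21·0.0416667° lat → SW at lon -93.0833°, lat -67.125°.
Cell spans 0.0833333° lon × 0.0416667° lat. Centre is SW corner plus half of each.
latitude 67.1042° S, longitude 93.0417° W.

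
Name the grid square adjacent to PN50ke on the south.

PN50kd

Latitude subsquare e = 4; −1 → 3 = d.
The longitude characters are unchanged.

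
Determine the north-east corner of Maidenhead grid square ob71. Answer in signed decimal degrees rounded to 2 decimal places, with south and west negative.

Field O=14, B=1: +14·20° lon, +1·10° lat → SW at lon 100°, lat -80°.
Square 7, 1: +7·2° lon, +1·1° lat → SW at lon 114°, lat -79°.
Cell spans 2° lon × 1° lat. NE corner is SW corner plus one full cell.
latitude -78.00, longitude 116.00.

-78.00, 116.00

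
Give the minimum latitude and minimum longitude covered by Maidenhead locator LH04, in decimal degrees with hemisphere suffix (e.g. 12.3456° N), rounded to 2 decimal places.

Field L=11, H=7: +11·20° lon, +7·10° lat → SW at lon 40°, lat -20°.
Square 0, 4: +0·2° lon, +4·1° lat → SW at lon 40°, lat -16°.
latitude 16.00° S, longitude 40.00° E.

16.00° S, 40.00° E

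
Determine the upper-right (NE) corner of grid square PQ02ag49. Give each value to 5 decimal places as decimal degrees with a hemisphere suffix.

72.29167° N, 120.04167° E

Field P=15, Q=16: +15·20° lon, +16·10° lat → SW at lon 120°, lat 70°.
Square 0, 2: +0·2° lon, +2·1° lat → SW at lon 120°, lat 72°.
Subsquare a=0, g=6: +0·0.0833333° lon, +6·0.0416667° lat → SW at lon 120°, lat 72.25°.
Extended square 4, 9: +4·0.00833333° lon, +9·0.00416667° lat → SW at lon 120.033°, lat 72.2875°.
Cell spans 0.00833333° lon × 0.00416667° lat. NE corner is SW corner plus one full cell.
latitude 72.29167° N, longitude 120.04167° E.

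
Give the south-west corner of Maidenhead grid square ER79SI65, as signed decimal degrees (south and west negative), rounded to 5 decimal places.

89.35417, -84.45000

Field E=4, R=17: +4·20° lon, +17·10° lat → SW at lon -100°, lat 80°.
Square 7, 9: +7·2° lon, +9·1° lat → SW at lon -86°, lat 89°.
Subsquare s=18, i=8: +18·0.0833333° lon, +8·0.0416667° lat → SW at lon -84.5°, lat 89.3333°.
Extended square 6, 5: +6·0.00833333° lon, +5·0.00416667° lat → SW at lon -84.45°, lat 89.3542°.
latitude 89.35417, longitude -84.45000.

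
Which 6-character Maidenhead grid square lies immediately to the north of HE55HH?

Latitude subsquare h = 7; +1 → 8 = i.
The longitude characters are unchanged.

HE55hi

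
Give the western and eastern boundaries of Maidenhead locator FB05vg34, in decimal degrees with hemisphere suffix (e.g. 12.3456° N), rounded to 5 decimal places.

Field F=5, B=1: +5·20° lon, +1·10° lat → SW at lon -80°, lat -80°.
Square 0, 5: +0·2° lon, +5·1° lat → SW at lon -80°, lat -75°.
Subsquare v=21, g=6: +21·0.0833333° lon, +6·0.0416667° lat → SW at lon -78.25°, lat -74.75°.
Extended square 3, 4: +3·0.00833333° lon, +4·0.00416667° lat → SW at lon -78.225°, lat -74.7333°.
Cell spans 0.00833333° lon × 0.00416667° lat.
west 78.22500° W, east 78.21667° W.

78.22500° W, 78.21667° W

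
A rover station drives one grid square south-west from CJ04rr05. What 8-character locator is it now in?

CJ04qr94

Longitude extended square 0; −1 → -1, wraps to 9, carry into subsquare.
Longitude subsquare r = 17; −1 → 16 = q.
Latitude extended square 5; −1 → 4.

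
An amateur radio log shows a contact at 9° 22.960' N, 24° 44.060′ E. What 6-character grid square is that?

Offset from 180°W / 90°S: lon 204.7343°, lat 99.3827°.
Field (20°×10°, letters A–R): 204.7343/20 → 10 → K, 99.3827/10 → 9 → J; chars KJ.
Square (2°×1°, digits 0–9): 4.7343/2 → 2, 9.3827/1 → 9; chars 29.
Subsquare (5′×2.5′, letters a–x): 0.7343/0.0833333 → 8 → i, 0.3827/0.0416667 → 9 → j; chars ij.

KJ29ij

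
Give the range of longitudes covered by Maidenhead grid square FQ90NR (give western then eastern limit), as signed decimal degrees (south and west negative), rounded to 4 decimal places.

-60.9167, -60.8333

Field F=5, Q=16: +5·20° lon, +16·10° lat → SW at lon -80°, lat 70°.
Square 9, 0: +9·2° lon, +0·1° lat → SW at lon -62°, lat 70°.
Subsquare n=13, r=17: +13·0.0833333° lon, +17·0.0416667° lat → SW at lon -60.9167°, lat 70.7083°.
Cell spans 0.0833333° lon × 0.0416667° lat.
west -60.9167, east -60.8333.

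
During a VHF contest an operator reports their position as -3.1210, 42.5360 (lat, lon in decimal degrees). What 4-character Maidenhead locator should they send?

LI16

Add 180° to longitude and 90° to latitude: 222.54, 86.88.
Field (20°×10°, letters A–R): 222.54/20 → 11 → L, 86.88/10 → 8 → I; chars LI.
Square (2°×1°, digits 0–9): 2.54/2 → 1, 6.88/1 → 6; chars 16.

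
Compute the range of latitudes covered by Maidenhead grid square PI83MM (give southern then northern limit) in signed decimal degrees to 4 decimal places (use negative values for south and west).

-6.5000, -6.4583

Field P=15, I=8: +15·20° lon, +8·10° lat → SW at lon 120°, lat -10°.
Square 8, 3: +8·2° lon, +3·1° lat → SW at lon 136°, lat -7°.
Subsquare m=12, m=12: +12·0.0833333° lon, +12·0.0416667° lat → SW at lon 137°, lat -6.5°.
Cell spans 0.0833333° lon × 0.0416667° lat.
south -6.5000, north -6.4583.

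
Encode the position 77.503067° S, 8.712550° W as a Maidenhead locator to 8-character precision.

IB52pl49

Shift to the Maidenhead origin (180°W, 90°S): lon 171.28745, lat 12.49693.
Field: lon ⌊171.28745/20⌋ = 8 → I; lat ⌊12.49693/10⌋ = 1 → B.
Square: lon ⌊11.28745/2⌋ = 5; lat ⌊2.49693/1⌋ = 2.
Subsquare: lon ⌊1.28745/0.0833333⌋ = 15 → p; lat ⌊0.49693/0.0416667⌋ = 11 → l.
Extended square: lon ⌊0.03745/0.00833333⌋ = 4; lat ⌊0.03860/0.00416667⌋ = 9.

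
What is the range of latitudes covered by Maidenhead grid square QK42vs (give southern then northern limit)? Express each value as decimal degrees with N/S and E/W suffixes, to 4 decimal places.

12.7500° N, 12.7917° N

Field Q=16, K=10: +16·20° lon, +10·10° lat → SW at lon 140°, lat 10°.
Square 4, 2: +4·2° lon, +2·1° lat → SW at lon 148°, lat 12°.
Subsquare v=21, s=18: +21·0.0833333° lon, +18·0.0416667° lat → SW at lon 149.75°, lat 12.75°.
Cell spans 0.0833333° lon × 0.0416667° lat.
south 12.7500° N, north 12.7917° N.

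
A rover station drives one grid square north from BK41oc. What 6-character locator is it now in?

Latitude subsquare c = 2; +1 → 3 = d.
The longitude characters are unchanged.

BK41od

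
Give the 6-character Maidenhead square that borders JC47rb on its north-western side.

JC47qc

Longitude subsquare r = 17; −1 → 16 = q.
Latitude subsquare b = 1; +1 → 2 = c.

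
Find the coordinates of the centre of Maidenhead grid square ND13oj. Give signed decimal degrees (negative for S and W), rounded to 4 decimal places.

-56.6042, 83.2083

Field N=13, D=3: +13·20° lon, +3·10° lat → SW at lon 80°, lat -60°.
Square 1, 3: +1·2° lon, +3·1° lat → SW at lon 82°, lat -57°.
Subsquare o=14, j=9: +14·0.0833333° lon, +9·0.0416667° lat → SW at lon 83.1667°, lat -56.625°.
Cell spans 0.0833333° lon × 0.0416667° lat. Centre is SW corner plus half of each.
latitude -56.6042, longitude 83.2083.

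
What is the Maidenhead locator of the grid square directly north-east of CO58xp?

Longitude subsquare x = 23; +1 → 24, wraps to 0 = a, carry into square.
Longitude square 5; +1 → 6.
Latitude subsquare p = 15; +1 → 16 = q.

CO68aq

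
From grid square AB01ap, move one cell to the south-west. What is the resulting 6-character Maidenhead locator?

RB91xo

Longitude subsquare a = 0; −1 → -1, wraps to 23 = x, carry into square.
Longitude square 0; −1 → -1, wraps to 9, carry into field.
Longitude field A = 0; −1 → -1, wraps to 17 = R, wrapping around the antimeridian.
Latitude subsquare p = 15; −1 → 14 = o.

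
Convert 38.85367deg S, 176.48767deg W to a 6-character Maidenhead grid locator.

AF11sd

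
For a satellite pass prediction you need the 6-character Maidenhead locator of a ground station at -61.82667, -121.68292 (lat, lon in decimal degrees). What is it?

CC98de

Add 180° to longitude and 90° to latitude: 58.3171, 28.1733.
Field: 58.3171/20 → 2 → C, 28.1733/10 → 2 → C; chars CC.
Square: 18.3171/2 → 9, 8.1733/1 → 8; chars 98.
Subsquare: 0.3171/0.0833333 → 3 → d, 0.1733/0.0416667 → 4 → e; chars de.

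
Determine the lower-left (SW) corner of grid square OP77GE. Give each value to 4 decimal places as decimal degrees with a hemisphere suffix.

67.1667° N, 114.5000° E

Field O=14, P=15: +14·20° lon, +15·10° lat → SW at lon 100°, lat 60°.
Square 7, 7: +7·2° lon, +7·1° lat → SW at lon 114°, lat 67°.
Subsquare g=6, e=4: +6·0.0833333° lon, +4·0.0416667° lat → SW at lon 114.5°, lat 67.1667°.
latitude 67.1667° N, longitude 114.5000° E.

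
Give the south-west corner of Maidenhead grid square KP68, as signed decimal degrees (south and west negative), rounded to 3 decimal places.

68.000, 32.000

Field K=10, P=15: +10·20° lon, +15·10° lat → SW at lon 20°, lat 60°.
Square 6, 8: +6·2° lon, +8·1° lat → SW at lon 32°, lat 68°.
latitude 68.000, longitude 32.000.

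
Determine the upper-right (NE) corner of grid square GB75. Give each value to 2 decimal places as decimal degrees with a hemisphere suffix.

Field G=6, B=1: +6·20° lon, +1·10° lat → SW at lon -60°, lat -80°.
Square 7, 5: +7·2° lon, +5·1° lat → SW at lon -46°, lat -75°.
Cell spans 2° lon × 1° lat. NE corner is SW corner plus one full cell.
latitude 74.00° S, longitude 44.00° W.

74.00° S, 44.00° W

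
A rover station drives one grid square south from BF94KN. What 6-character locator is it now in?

BF94km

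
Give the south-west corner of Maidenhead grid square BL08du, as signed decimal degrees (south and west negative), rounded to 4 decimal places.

28.8333, -159.7500

Field B=1, L=11: +1·20° lon, +11·10° lat → SW at lon -160°, lat 20°.
Square 0, 8: +0·2° lon, +8·1° lat → SW at lon -160°, lat 28°.
Subsquare d=3, u=20: +3·0.0833333° lon, +20·0.0416667° lat → SW at lon -159.75°, lat 28.8333°.
latitude 28.8333, longitude -159.7500.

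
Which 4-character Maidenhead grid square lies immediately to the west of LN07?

Longitude square 0; −1 → -1, wraps to 9, carry into field.
Longitude field L = 11; −1 → 10 = K.
The latitude characters are unchanged.

KN97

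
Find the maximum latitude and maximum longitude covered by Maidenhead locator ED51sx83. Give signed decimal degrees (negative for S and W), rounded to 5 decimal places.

-58.02500, -88.42500

Field E=4, D=3: +4·20° lon, +3·10° lat → SW at lon -100°, lat -60°.
Square 5, 1: +5·2° lon, +1·1° lat → SW at lon -90°, lat -59°.
Subsquare s=18, x=23: +18·0.0833333° lon, +23·0.0416667° lat → SW at lon -88.5°, lat -58.0417°.
Extended square 8, 3: +8·0.00833333° lon, +3·0.00416667° lat → SW at lon -88.4333°, lat -58.0292°.
Cell spans 0.00833333° lon × 0.00416667° lat. NE corner is SW corner plus one full cell.
latitude -58.02500, longitude -88.42500.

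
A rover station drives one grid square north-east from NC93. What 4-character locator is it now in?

OC04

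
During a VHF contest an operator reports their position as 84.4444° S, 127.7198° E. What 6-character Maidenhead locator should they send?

PA35un

Offset from 180°W / 90°S: lon 307.7198°, lat 5.5556°.
Field: lon ⌊307.7198/20⌋ = 15 → P; lat ⌊5.5556/10⌋ = 0 → A.
Square: lon ⌊7.7198/2⌋ = 3; lat ⌊5.5556/1⌋ = 5.
Subsquare: lon ⌊1.7198/0.0833333⌋ = 20 → u; lat ⌊0.5556/0.0416667⌋ = 13 → n.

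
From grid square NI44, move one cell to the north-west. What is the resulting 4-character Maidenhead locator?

Longitude square 4; −1 → 3.
Latitude square 4; +1 → 5.

NI35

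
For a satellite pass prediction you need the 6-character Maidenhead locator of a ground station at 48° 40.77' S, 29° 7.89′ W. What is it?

Offset from 180°W / 90°S: lon 150.8685°, lat 41.3205°.
Field: 150.8685/20 → 7 → H, 41.3205/10 → 4 → E; chars HE.
Square: 10.8685/2 → 5, 1.3205/1 → 1; chars 51.
Subsquare: 0.8685/0.0833333 → 10 → k, 0.3205/0.0416667 → 7 → h; chars kh.

HE51kh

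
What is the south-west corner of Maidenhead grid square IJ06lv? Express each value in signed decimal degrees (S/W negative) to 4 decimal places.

6.8750, -19.0833

Field I=8, J=9: +8·20° lon, +9·10° lat → SW at lon -20°, lat 0°.
Square 0, 6: +0·2° lon, +6·1° lat → SW at lon -20°, lat 6°.
Subsquare l=11, v=21: +11·0.0833333° lon, +21·0.0416667° lat → SW at lon -19.0833°, lat 6.875°.
latitude 6.8750, longitude -19.0833.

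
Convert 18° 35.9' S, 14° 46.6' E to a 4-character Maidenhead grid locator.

Offset from 180°W / 90°S: lon 194.78°, lat 71.40°.
Field: 194.78/20 → 9 → J, 71.40/10 → 7 → H; chars JH.
Square: 14.78/2 → 7, 1.40/1 → 1; chars 71.

JH71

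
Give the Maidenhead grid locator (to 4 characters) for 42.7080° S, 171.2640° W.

AE47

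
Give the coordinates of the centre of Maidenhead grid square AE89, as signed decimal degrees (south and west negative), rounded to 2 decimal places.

-40.50, -163.00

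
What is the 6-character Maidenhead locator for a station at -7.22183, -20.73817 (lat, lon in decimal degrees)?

HI92ps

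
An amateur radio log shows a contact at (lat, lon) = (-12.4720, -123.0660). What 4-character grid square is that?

CH87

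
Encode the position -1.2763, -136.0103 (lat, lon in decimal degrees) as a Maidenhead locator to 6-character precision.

CI18xr

Add 180° to longitude and 90° to latitude: 43.9897, 88.7237.
Field: 43.9897/20 → 2 → C, 88.7237/10 → 8 → I; chars CI.
Square: 3.9897/2 → 1, 8.7237/1 → 8; chars 18.
Subsquare: 1.9897/0.0833333 → 23 → x, 0.7237/0.0416667 → 17 → r; chars xr.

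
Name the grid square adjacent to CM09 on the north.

CN00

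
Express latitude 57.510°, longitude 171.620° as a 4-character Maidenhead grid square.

RO57

Offset from 180°W / 90°S: lon 351.62°, lat 147.51°.
Field (20°×10°, letters A–R): 351.62/20 → 17 → R, 147.51/10 → 14 → O; chars RO.
Square (2°×1°, digits 0–9): 11.62/2 → 5, 7.51/1 → 7; chars 57.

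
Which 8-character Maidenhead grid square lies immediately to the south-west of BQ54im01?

Longitude extended square 0; −1 → -1, wraps to 9, carry into subsquare.
Longitude subsquare i = 8; −1 → 7 = h.
Latitude extended square 1; −1 → 0.

BQ54hm90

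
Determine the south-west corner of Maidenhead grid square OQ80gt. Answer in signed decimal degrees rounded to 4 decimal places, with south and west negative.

70.7917, 116.5000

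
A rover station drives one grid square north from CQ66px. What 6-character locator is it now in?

CQ67pa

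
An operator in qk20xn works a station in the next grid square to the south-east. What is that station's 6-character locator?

QK30am

Longitude subsquare x = 23; +1 → 24, wraps to 0 = a, carry into square.
Longitude square 2; +1 → 3.
Latitude subsquare n = 13; −1 → 12 = m.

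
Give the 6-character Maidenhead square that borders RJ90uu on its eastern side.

Longitude subsquare u = 20; +1 → 21 = v.
The latitude characters are unchanged.

RJ90vu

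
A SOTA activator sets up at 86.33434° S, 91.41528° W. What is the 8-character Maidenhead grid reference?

EA43hp09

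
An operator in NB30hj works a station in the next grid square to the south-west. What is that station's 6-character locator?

NB30gi

Longitude subsquare h = 7; −1 → 6 = g.
Latitude subsquare j = 9; −1 → 8 = i.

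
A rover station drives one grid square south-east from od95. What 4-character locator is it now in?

PD04

Longitude square 9; +1 → 10, wraps to 0, carry into field.
Longitude field O = 14; +1 → 15 = P.
Latitude square 5; −1 → 4.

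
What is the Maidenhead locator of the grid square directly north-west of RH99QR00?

Longitude extended square 0; −1 → -1, wraps to 9, carry into subsquare.
Longitude subsquare q = 16; −1 → 15 = p.
Latitude extended square 0; +1 → 1.

RH99pr91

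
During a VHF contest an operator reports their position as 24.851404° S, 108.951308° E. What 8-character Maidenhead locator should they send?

OG45ld45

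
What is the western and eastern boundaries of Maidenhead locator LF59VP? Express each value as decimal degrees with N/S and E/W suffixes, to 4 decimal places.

51.7500° E, 51.8333° E

Field L=11, F=5: +11·20° lon, +5·10° lat → SW at lon 40°, lat -40°.
Square 5, 9: +5·2° lon, +9·1° lat → SW at lon 50°, lat -31°.
Subsquare v=21, p=15: +21·0.0833333° lon, +15·0.0416667° lat → SW at lon 51.75°, lat -30.375°.
Cell spans 0.0833333° lon × 0.0416667° lat.
west 51.7500° E, east 51.8333° E.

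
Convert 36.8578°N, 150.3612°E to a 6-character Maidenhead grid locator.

Shift to the Maidenhead origin (180°W, 90°S): lon 330.3612, lat 126.8578.
Field (20°×10°, letters A–R): lon ⌊330.3612/20⌋ = 16 → Q; lat ⌊126.8578/10⌋ = 12 → M.
Square (2°×1°, digits 0–9): lon ⌊10.3612/2⌋ = 5; lat ⌊6.8578/1⌋ = 6.
Subsquare (5′×2.5′, letters a–x): lon ⌊0.3612/0.0833333⌋ = 4 → e; lat ⌊0.8578/0.0416667⌋ = 20 → u.

QM56eu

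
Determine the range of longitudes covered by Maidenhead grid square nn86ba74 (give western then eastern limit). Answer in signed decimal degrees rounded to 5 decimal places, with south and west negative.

Field N=13, N=13: +13·20° lon, +13·10° lat → SW at lon 80°, lat 40°.
Square 8, 6: +8·2° lon, +6·1° lat → SW at lon 96°, lat 46°.
Subsquare b=1, a=0: +1·0.0833333° lon, +0·0.0416667° lat → SW at lon 96.0833°, lat 46°.
Extended square 7, 4: +7·0.00833333° lon, +4·0.00416667° lat → SW at lon 96.1417°, lat 46.0167°.
Cell spans 0.00833333° lon × 0.00416667° lat.
west 96.14167, east 96.15000.

96.14167, 96.15000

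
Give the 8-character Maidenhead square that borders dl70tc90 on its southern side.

DL70tb99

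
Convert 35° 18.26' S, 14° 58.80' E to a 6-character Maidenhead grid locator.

JF74lq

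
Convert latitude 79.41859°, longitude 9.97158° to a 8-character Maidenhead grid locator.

Add 180° to longitude and 90° to latitude: 189.97158, 169.41859.
Field: 189.97158/20 → 9 → J, 169.41859/10 → 16 → Q; chars JQ.
Square: 9.97158/2 → 4, 9.41859/1 → 9; chars 49.
Subsquare: 1.97158/0.0833333 → 23 → x, 0.41859/0.0416667 → 10 → k; chars xk.
Extended square: 0.05491/0.00833333 → 6, 0.00192/0.00416667 → 0; chars 60.

JQ49xk60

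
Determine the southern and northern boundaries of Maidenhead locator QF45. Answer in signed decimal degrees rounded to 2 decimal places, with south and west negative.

-35.00, -34.00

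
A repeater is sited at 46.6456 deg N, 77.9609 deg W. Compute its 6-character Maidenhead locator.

FN16ap

Shift to the Maidenhead origin (180°W, 90°S): lon 102.0391, lat 136.6456.
Field (20°×10°, letters A–R): 102.0391/20 → 5 → F, 136.6456/10 → 13 → N; chars FN.
Square (2°×1°, digits 0–9): 2.0391/2 → 1, 6.6456/1 → 6; chars 16.
Subsquare (5′×2.5′, letters a–x): 0.0391/0.0833333 → 0 → a, 0.6456/0.0416667 → 15 → p; chars ap.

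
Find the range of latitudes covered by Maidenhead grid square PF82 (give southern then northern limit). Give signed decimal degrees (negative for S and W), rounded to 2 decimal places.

Field P=15, F=5: +15·20° lon, +5·10° lat → SW at lon 120°, lat -40°.
Square 8, 2: +8·2° lon, +2·1° lat → SW at lon 136°, lat -38°.
Cell spans 2° lon × 1° lat.
south -38.00, north -37.00.

-38.00, -37.00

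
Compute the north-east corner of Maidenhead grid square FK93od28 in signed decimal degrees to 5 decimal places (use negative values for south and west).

13.16250, -60.80833

Field F=5, K=10: +5·20° lon, +10·10° lat → SW at lon -80°, lat 10°.
Square 9, 3: +9·2° lon, +3·1° lat → SW at lon -62°, lat 13°.
Subsquare o=14, d=3: +14·0.0833333° lon, +3·0.0416667° lat → SW at lon -60.8333°, lat 13.125°.
Extended square 2, 8: +2·0.00833333° lon, +8·0.00416667° lat → SW at lon -60.8167°, lat 13.1583°.
Cell spans 0.00833333° lon × 0.00416667° lat. NE corner is SW corner plus one full cell.
latitude 13.16250, longitude -60.80833.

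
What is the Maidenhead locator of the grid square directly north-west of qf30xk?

Longitude subsquare x = 23; −1 → 22 = w.
Latitude subsquare k = 10; +1 → 11 = l.

QF30wl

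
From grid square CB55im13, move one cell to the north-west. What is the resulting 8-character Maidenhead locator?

Longitude extended square 1; −1 → 0.
Latitude extended square 3; +1 → 4.

CB55im04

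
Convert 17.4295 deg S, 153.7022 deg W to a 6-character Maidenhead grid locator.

Shift to the Maidenhead origin (180°W, 90°S): lon 26.2978, lat 72.5705.
Field: 26.2978/20 → 1 → B, 72.5705/10 → 7 → H; chars BH.
Square: 6.2978/2 → 3, 2.5705/1 → 2; chars 32.
Subsquare: 0.2978/0.0833333 → 3 → d, 0.5705/0.0416667 → 13 → n; chars dn.

BH32dn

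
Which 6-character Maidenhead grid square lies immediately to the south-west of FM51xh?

Longitude subsquare x = 23; −1 → 22 = w.
Latitude subsquare h = 7; −1 → 6 = g.

FM51wg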